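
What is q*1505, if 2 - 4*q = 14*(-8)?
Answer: 85785/2 ≈ 42893.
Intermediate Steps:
q = 57/2 (q = 1/2 - 7*(-8)/2 = 1/2 - 1/4*(-112) = 1/2 + 28 = 57/2 ≈ 28.500)
q*1505 = (57/2)*1505 = 85785/2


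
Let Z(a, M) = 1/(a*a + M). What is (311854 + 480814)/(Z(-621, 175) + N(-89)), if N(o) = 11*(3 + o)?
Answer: -305823997088/364981935 ≈ -837.92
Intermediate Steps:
N(o) = 33 + 11*o
Z(a, M) = 1/(M + a**2) (Z(a, M) = 1/(a**2 + M) = 1/(M + a**2))
(311854 + 480814)/(Z(-621, 175) + N(-89)) = (311854 + 480814)/(1/(175 + (-621)**2) + (33 + 11*(-89))) = 792668/(1/(175 + 385641) + (33 - 979)) = 792668/(1/385816 - 946) = 792668/(-364981935/385816) = 792668*(-385816/364981935) = -305823997088/364981935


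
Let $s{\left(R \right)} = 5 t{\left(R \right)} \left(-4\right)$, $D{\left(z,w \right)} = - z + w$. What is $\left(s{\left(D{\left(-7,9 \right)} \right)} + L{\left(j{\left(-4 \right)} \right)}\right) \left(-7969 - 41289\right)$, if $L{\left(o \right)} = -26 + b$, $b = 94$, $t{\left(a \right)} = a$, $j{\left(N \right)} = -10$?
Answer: $12413016$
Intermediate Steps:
$D{\left(z,w \right)} = w - z$
$s{\left(R \right)} = - 20 R$ ($s{\left(R \right)} = 5 R \left(-4\right) = - 20 R$)
$L{\left(o \right)} = 68$ ($L{\left(o \right)} = -26 + 94 = 68$)
$\left(s{\left(D{\left(-7,9 \right)} \right)} + L{\left(j{\left(-4 \right)} \right)}\right) \left(-7969 - 41289\right) = \left(- 20 \left(9 - -7\right) + 68\right) \left(-7969 - 41289\right) = \left(- 20 \left(9 + 7\right) + 68\right) \left(-49258\right) = \left(\left(-20\right) 16 + 68\right) \left(-49258\right) = \left(-320 + 68\right) \left(-49258\right) = \left(-252\right) \left(-49258\right) = 12413016$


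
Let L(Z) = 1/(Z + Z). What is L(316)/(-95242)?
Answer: -1/60192944 ≈ -1.6613e-8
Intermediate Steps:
L(Z) = 1/(2*Z)
L(316)/(-95242) = ((1/2)/316)/(-95242) = ((1/2)*(1/316))*(-1/95242) = (1/632)*(-1/95242) = -1/60192944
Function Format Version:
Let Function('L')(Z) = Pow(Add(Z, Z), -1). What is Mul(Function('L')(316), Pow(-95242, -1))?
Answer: Rational(-1, 60192944) ≈ -1.6613e-8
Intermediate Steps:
Function('L')(Z) = Mul(Rational(1, 2), Pow(Z, -1)) (Function('L')(Z) = Pow(Mul(2, Z), -1) = Mul(Rational(1, 2), Pow(Z, -1)))
Mul(Function('L')(316), Pow(-95242, -1)) = Mul(Mul(Rational(1, 2), Pow(316, -1)), Pow(-95242, -1)) = Mul(Mul(Rational(1, 2), Rational(1, 316)), Rational(-1, 95242)) = Mul(Rational(1, 632), Rational(-1, 95242)) = Rational(-1, 60192944)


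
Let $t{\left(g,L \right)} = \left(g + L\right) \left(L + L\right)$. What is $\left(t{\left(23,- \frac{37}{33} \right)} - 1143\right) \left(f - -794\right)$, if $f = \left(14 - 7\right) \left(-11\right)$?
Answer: $- \frac{310259045}{363} \approx -8.5471 \cdot 10^{5}$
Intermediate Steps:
$f = -77$ ($f = 7 \left(-11\right) = -77$)
$t{\left(g,L \right)} = 2 L \left(L + g\right)$ ($t{\left(g,L \right)} = \left(L + g\right) 2 L = 2 L \left(L + g\right)$)
$\left(t{\left(23,- \frac{37}{33} \right)} - 1143\right) \left(f - -794\right) = \left(2 \left(- \frac{37}{33}\right) \left(- \frac{37}{33} + 23\right) - 1143\right) \left(-77 - -794\right) = \left(2 \left(\left(-37\right) \frac{1}{33}\right) \left(\left(-37\right) \frac{1}{33} + 23\right) - 1143\right) \left(-77 + 794\right) = \left(2 \left(- \frac{37}{33}\right) \left(- \frac{37}{33} + 23\right) - 1143\right) 717 = \left(2 \left(- \frac{37}{33}\right) \frac{722}{33} - 1143\right) 717 = \left(- \frac{53428}{1089} - 1143\right) 717 = \left(- \frac{1298155}{1089}\right) 717 = - \frac{310259045}{363}$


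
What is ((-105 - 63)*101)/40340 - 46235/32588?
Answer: -604518271/328649980 ≈ -1.8394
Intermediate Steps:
((-105 - 63)*101)/40340 - 46235/32588 = -168*101*(1/40340) - 46235*1/32588 = -16968*1/40340 - 46235/32588 = -4242/10085 - 46235/32588 = -604518271/328649980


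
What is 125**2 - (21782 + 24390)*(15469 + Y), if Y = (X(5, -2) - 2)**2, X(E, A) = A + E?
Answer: -714265215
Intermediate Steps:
Y = 1 (Y = ((-2 + 5) - 2)**2 = (3 - 2)**2 = 1**2 = 1)
125**2 - (21782 + 24390)*(15469 + Y) = 125**2 - (21782 + 24390)*(15469 + 1) = 15625 - 46172*15470 = 15625 - 1*714280840 = 15625 - 714280840 = -714265215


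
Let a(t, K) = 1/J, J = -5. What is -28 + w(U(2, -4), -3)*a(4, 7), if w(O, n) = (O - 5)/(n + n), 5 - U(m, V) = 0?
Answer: -28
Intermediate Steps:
U(m, V) = 5 (U(m, V) = 5 - 1*0 = 5 + 0 = 5)
w(O, n) = (-5 + O)/(2*n) (w(O, n) = (-5 + O)/((2*n)) = (-5 + O)*(1/(2*n)) = (-5 + O)/(2*n))
a(t, K) = -⅕ (a(t, K) = 1/(-5) = -⅕)
-28 + w(U(2, -4), -3)*a(4, 7) = -28 + ((½)*(-5 + 5)/(-3))*(-⅕) = -28 + ((½)*(-⅓)*0)*(-⅕) = -28 + 0*(-⅕) = -28 + 0 = -28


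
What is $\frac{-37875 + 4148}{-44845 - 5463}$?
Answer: $\frac{33727}{50308} \approx 0.67041$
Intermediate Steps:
$\frac{-37875 + 4148}{-44845 - 5463} = - \frac{33727}{-50308} = \left(-33727\right) \left(- \frac{1}{50308}\right) = \frac{33727}{50308}$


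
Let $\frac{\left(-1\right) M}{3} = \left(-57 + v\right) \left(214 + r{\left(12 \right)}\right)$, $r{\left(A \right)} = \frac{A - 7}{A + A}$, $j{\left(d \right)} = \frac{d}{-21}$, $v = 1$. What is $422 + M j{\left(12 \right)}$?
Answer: $-20142$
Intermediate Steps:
$j{\left(d \right)} = - \frac{d}{21}$ ($j{\left(d \right)} = d \left(- \frac{1}{21}\right) = - \frac{d}{21}$)
$r{\left(A \right)} = \frac{-7 + A}{2 A}$
$M = 35987$ ($M = - 3 \left(-57 + 1\right) \left(214 + \frac{-7 + 12}{2 \cdot 12}\right) = - 3 \left(- 56 \left(214 + \frac{1}{2} \cdot \frac{1}{12} \cdot 5\right)\right) = - 3 \left(- 56 \left(214 + \frac{5}{24}\right)\right) = - 3 \left(\left(-56\right) \frac{5141}{24}\right) = \left(-3\right) \left(- \frac{35987}{3}\right) = 35987$)
$422 + M j{\left(12 \right)} = 422 + 35987 \left(\left(- \frac{1}{21}\right) 12\right) = 422 + 35987 \left(- \frac{4}{7}\right) = 422 - 20564 = -20142$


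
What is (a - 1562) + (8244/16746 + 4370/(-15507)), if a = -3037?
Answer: -199035780215/43280037 ≈ -4598.8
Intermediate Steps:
(a - 1562) + (8244/16746 + 4370/(-15507)) = (-3037 - 1562) + (8244/16746 + 4370/(-15507)) = -4599 + (8244*(1/16746) + 4370*(-1/15507)) = -4599 + (1374/2791 - 4370/15507) = -4599 + 9109948/43280037 = -199035780215/43280037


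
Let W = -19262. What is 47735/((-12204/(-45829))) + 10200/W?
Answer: 21069169050365/117536724 ≈ 1.7926e+5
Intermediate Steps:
47735/((-12204/(-45829))) + 10200/W = 47735/((-12204/(-45829))) + 10200/(-19262) = 47735/((-12204*(-1/45829))) + 10200*(-1/19262) = 47735/(12204/45829) - 5100/9631 = 47735*(45829/12204) - 5100/9631 = 2187647315/12204 - 5100/9631 = 21069169050365/117536724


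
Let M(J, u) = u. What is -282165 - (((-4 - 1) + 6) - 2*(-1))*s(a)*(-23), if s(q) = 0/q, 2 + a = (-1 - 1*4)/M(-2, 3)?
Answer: -282165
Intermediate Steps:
a = -11/3 (a = -2 + (-1 - 1*4)/3 = -2 + (-1 - 4)*(1/3) = -2 - 5*1/3 = -2 - 5/3 = -11/3 ≈ -3.6667)
s(q) = 0
-282165 - (((-4 - 1) + 6) - 2*(-1))*s(a)*(-23) = -282165 - (((-4 - 1) + 6) - 2*(-1))*0*(-23) = -282165 - ((-5 + 6) + 2)*0*(-23) = -282165 - (1 + 2)*0*(-23) = -282165 - 3*0*(-23) = -282165 - 0*(-23) = -282165 - 1*0 = -282165 + 0 = -282165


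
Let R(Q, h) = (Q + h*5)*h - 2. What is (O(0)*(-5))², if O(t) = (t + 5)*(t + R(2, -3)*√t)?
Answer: 0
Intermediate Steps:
R(Q, h) = -2 + h*(Q + 5*h) (R(Q, h) = (Q + 5*h)*h - 2 = h*(Q + 5*h) - 2 = -2 + h*(Q + 5*h))
O(t) = (5 + t)*(t + 37*√t) (O(t) = (t + 5)*(t + (-2 + 5*(-3)² + 2*(-3))*√t) = (5 + t)*(t + (-2 + 5*9 - 6)*√t) = (5 + t)*(t + (-2 + 45 - 6)*√t) = (5 + t)*(t + 37*√t))
(O(0)*(-5))² = ((0² + 5*0 + 37*0^(3/2) + 185*√0)*(-5))² = ((0 + 0 + 37*0 + 185*0)*(-5))² = ((0 + 0 + 0 + 0)*(-5))² = (0*(-5))² = 0² = 0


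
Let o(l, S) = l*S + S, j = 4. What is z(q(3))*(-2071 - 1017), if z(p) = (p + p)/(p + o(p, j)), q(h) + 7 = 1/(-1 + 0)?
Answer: -12352/9 ≈ -1372.4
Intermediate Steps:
o(l, S) = S + S*l (o(l, S) = S*l + S = S + S*l)
q(h) = -8 (q(h) = -7 + 1/(-1 + 0) = -7 + 1/(-1) = -7 - 1 = -8)
z(p) = 2*p/(4 + 5*p) (z(p) = (p + p)/(p + 4*(1 + p)) = (2*p)/(p + (4 + 4*p)) = (2*p)/(4 + 5*p) = 2*p/(4 + 5*p))
z(q(3))*(-2071 - 1017) = (2*(-8)/(4 + 5*(-8)))*(-2071 - 1017) = (2*(-8)/(4 - 40))*(-3088) = (2*(-8)/(-36))*(-3088) = (2*(-8)*(-1/36))*(-3088) = (4/9)*(-3088) = -12352/9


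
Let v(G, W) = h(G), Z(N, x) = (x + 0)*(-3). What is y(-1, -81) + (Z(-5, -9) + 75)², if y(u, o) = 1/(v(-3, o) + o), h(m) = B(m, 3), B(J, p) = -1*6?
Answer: 905147/87 ≈ 10404.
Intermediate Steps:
B(J, p) = -6
h(m) = -6
Z(N, x) = -3*x (Z(N, x) = x*(-3) = -3*x)
v(G, W) = -6
y(u, o) = 1/(-6 + o)
y(-1, -81) + (Z(-5, -9) + 75)² = 1/(-6 - 81) + (-3*(-9) + 75)² = 1/(-87) + (27 + 75)² = -1/87 + 102² = -1/87 + 10404 = 905147/87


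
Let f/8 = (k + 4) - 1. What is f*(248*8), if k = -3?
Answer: 0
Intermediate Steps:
f = 0 (f = 8*((-3 + 4) - 1) = 8*(1 - 1) = 8*0 = 0)
f*(248*8) = 0*(248*8) = 0*1984 = 0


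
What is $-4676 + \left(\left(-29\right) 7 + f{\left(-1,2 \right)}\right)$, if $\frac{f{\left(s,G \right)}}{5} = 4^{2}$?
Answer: $-4799$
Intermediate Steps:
$f{\left(s,G \right)} = 80$ ($f{\left(s,G \right)} = 5 \cdot 4^{2} = 5 \cdot 16 = 80$)
$-4676 + \left(\left(-29\right) 7 + f{\left(-1,2 \right)}\right) = -4676 + \left(\left(-29\right) 7 + 80\right) = -4676 + \left(-203 + 80\right) = -4676 - 123 = -4799$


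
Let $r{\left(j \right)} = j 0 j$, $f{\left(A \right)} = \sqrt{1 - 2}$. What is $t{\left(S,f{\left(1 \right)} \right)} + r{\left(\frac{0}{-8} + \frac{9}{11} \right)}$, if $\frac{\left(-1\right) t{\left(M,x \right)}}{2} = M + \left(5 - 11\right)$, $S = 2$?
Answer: $8$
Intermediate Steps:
$f{\left(A \right)} = i$ ($f{\left(A \right)} = \sqrt{-1} = i$)
$r{\left(j \right)} = 0$ ($r{\left(j \right)} = 0 j = 0$)
$t{\left(M,x \right)} = 12 - 2 M$ ($t{\left(M,x \right)} = - 2 \left(M + \left(5 - 11\right)\right) = - 2 \left(M - 6\right) = - 2 \left(-6 + M\right) = 12 - 2 M$)
$t{\left(S,f{\left(1 \right)} \right)} + r{\left(\frac{0}{-8} + \frac{9}{11} \right)} = \left(12 - 4\right) + 0 = 8 + 0 = 8$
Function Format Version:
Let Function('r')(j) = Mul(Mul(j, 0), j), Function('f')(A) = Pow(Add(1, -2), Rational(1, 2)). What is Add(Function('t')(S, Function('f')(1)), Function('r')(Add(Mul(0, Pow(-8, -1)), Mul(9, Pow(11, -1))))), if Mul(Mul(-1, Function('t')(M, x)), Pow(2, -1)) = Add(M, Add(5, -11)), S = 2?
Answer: 8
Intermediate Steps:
Function('f')(A) = I (Function('f')(A) = Pow(-1, Rational(1, 2)) = I)
Function('r')(j) = 0 (Function('r')(j) = Mul(0, j) = 0)
Function('t')(M, x) = Add(12, Mul(-2, M)) (Function('t')(M, x) = Mul(-2, Add(M, Add(5, -11))) = Mul(-2, Add(M, -6)) = Mul(-2, Add(-6, M)) = Add(12, Mul(-2, M)))
Add(Function('t')(S, Function('f')(1)), Function('r')(Add(Mul(0, Pow(-8, -1)), Mul(9, Pow(11, -1))))) = Add(Add(12, Mul(-2, 2)), 0) = Add(Add(12, -4), 0) = Add(8, 0) = 8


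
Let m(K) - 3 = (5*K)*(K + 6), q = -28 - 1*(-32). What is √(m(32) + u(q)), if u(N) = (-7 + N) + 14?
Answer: √6094 ≈ 78.064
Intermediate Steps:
q = 4 (q = -28 + 32 = 4)
u(N) = 7 + N
m(K) = 3 + 5*K*(6 + K) (m(K) = 3 + (5*K)*(K + 6) = 3 + (5*K)*(6 + K) = 3 + 5*K*(6 + K))
√(m(32) + u(q)) = √((3 + 5*32² + 30*32) + (7 + 4)) = √((3 + 5*1024 + 960) + 11) = √((3 + 5120 + 960) + 11) = √(6083 + 11) = √6094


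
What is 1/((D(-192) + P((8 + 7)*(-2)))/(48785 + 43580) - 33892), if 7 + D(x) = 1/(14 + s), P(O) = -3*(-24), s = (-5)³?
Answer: -10252515/347478231166 ≈ -2.9505e-5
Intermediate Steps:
s = -125
P(O) = 72
D(x) = -778/111 (D(x) = -7 + 1/(14 - 125) = -7 + 1/(-111) = -7 - 1/111 = -778/111)
1/((D(-192) + P((8 + 7)*(-2)))/(48785 + 43580) - 33892) = 1/((-778/111 + 72)/(48785 + 43580) - 33892) = 1/((7214/111)/92365 - 33892) = 1/((7214/111)*(1/92365) - 33892) = 1/(7214/10252515 - 33892) = 1/(-347478231166/10252515) = -10252515/347478231166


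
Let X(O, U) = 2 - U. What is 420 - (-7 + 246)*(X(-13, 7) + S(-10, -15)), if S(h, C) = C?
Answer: 5200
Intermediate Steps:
420 - (-7 + 246)*(X(-13, 7) + S(-10, -15)) = 420 - (-7 + 246)*((2 - 1*7) - 15) = 420 - 239*((2 - 7) - 15) = 420 - 239*(-5 - 15) = 420 - 239*(-20) = 420 - 1*(-4780) = 420 + 4780 = 5200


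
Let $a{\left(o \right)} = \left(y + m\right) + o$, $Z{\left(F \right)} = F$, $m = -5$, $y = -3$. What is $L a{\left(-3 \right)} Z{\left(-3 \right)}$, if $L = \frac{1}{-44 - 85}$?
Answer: $- \frac{11}{43} \approx -0.25581$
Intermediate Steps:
$L = - \frac{1}{129}$ ($L = \frac{1}{-129} = - \frac{1}{129} \approx -0.0077519$)
$a{\left(o \right)} = -8 + o$ ($a{\left(o \right)} = \left(-3 - 5\right) + o = -8 + o$)
$L a{\left(-3 \right)} Z{\left(-3 \right)} = - \frac{-8 - 3}{129} \left(-3\right) = \left(- \frac{1}{129}\right) \left(-11\right) \left(-3\right) = \frac{11}{129} \left(-3\right) = - \frac{11}{43}$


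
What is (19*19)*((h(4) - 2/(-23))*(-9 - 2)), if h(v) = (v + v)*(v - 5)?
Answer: 722722/23 ≈ 31423.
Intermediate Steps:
h(v) = 2*v*(-5 + v) (h(v) = (2*v)*(-5 + v) = 2*v*(-5 + v))
(19*19)*((h(4) - 2/(-23))*(-9 - 2)) = (19*19)*((2*4*(-5 + 4) - 2/(-23))*(-9 - 2)) = 361*((2*4*(-1) - 2*(-1/23))*(-11)) = 361*((-8 + 2/23)*(-11)) = 361*(-182/23*(-11)) = 361*(2002/23) = 722722/23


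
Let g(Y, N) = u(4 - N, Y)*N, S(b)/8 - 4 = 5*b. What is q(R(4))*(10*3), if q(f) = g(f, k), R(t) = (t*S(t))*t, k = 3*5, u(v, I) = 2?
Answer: 900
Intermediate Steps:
S(b) = 32 + 40*b (S(b) = 32 + 8*(5*b) = 32 + 40*b)
k = 15
R(t) = t²*(32 + 40*t) (R(t) = (t*(32 + 40*t))*t = t²*(32 + 40*t))
g(Y, N) = 2*N
q(f) = 30 (q(f) = 2*15 = 30)
q(R(4))*(10*3) = 30*(10*3) = 30*30 = 900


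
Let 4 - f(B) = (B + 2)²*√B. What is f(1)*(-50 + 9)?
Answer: 205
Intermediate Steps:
f(B) = 4 - √B*(2 + B)² (f(B) = 4 - (B + 2)²*√B = 4 - (2 + B)²*√B = 4 - √B*(2 + B)²)
f(1)*(-50 + 9) = (4 - √1*(2 + 1)²)*(-50 + 9) = (4 - 1*1*3²)*(-41) = (4 - 1*1*9)*(-41) = (4 - 9)*(-41) = -5*(-41) = 205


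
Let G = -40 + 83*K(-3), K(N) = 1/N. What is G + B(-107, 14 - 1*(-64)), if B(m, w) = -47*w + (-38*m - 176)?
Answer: 469/3 ≈ 156.33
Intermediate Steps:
B(m, w) = -176 - 47*w - 38*m (B(m, w) = -47*w + (-176 - 38*m) = -176 - 47*w - 38*m)
G = -203/3 (G = -40 + 83/(-3) = -40 + 83*(-⅓) = -40 - 83/3 = -203/3 ≈ -67.667)
G + B(-107, 14 - 1*(-64)) = -203/3 + (-176 - 47*(14 - 1*(-64)) - 38*(-107)) = -203/3 + (-176 - 47*(14 + 64) + 4066) = -203/3 + (-176 - 47*78 + 4066) = -203/3 + (-176 - 3666 + 4066) = -203/3 + 224 = 469/3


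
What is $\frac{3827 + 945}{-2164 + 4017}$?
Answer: $\frac{4772}{1853} \approx 2.5753$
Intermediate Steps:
$\frac{3827 + 945}{-2164 + 4017} = \frac{4772}{1853}$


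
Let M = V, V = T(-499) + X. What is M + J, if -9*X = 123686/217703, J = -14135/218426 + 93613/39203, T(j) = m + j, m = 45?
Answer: -7579124553981176141/16777627908516306 ≈ -451.74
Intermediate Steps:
T(j) = 45 + j
J = 19893378733/8562954478 (J = -14135*1/218426 + 93613*(1/39203) = -14135/218426 + 93613/39203 = 19893378733/8562954478 ≈ 2.3232)
X = -123686/1959327 (X = -123686/(9*217703) = -⅑*123686/217703 = -123686/1959327 ≈ -0.063127)
V = -889658144/1959327 (V = (45 - 499) - 123686/1959327 = -454 - 123686/1959327 = -889658144/1959327 ≈ -454.06)
M = -889658144/1959327 ≈ -454.06
M + J = -889658144/1959327 + 19893378733/8562954478 = -7579124553981176141/16777627908516306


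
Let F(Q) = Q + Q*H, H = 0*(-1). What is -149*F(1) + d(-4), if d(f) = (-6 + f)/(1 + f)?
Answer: -437/3 ≈ -145.67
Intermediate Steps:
H = 0
d(f) = (-6 + f)/(1 + f)
F(Q) = Q (F(Q) = Q + Q*0 = Q + 0 = Q)
-149*F(1) + d(-4) = -149*1 + (-6 - 4)/(1 - 4) = -149 - 10/(-3) = -149 - ⅓*(-10) = -149 + 10/3 = -437/3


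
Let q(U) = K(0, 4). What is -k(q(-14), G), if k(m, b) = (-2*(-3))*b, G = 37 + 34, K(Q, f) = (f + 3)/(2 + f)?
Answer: -426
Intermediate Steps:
K(Q, f) = (3 + f)/(2 + f)
q(U) = 7/6 (q(U) = (3 + 4)/(2 + 4) = 7/6)
G = 71
k(m, b) = 6*b
-k(q(-14), G) = -6*71 = -1*426 = -426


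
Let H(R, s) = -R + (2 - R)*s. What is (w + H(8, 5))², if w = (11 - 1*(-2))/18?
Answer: 450241/324 ≈ 1389.6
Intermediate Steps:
H(R, s) = -R + s*(2 - R)
w = 13/18 (w = (11 + 2)*(1/18) = 13*(1/18) = 13/18 ≈ 0.72222)
(w + H(8, 5))² = (13/18 + (-1*8 + 2*5 - 1*8*5))² = (13/18 + (-8 + 10 - 40))² = (13/18 - 38)² = (-671/18)² = 450241/324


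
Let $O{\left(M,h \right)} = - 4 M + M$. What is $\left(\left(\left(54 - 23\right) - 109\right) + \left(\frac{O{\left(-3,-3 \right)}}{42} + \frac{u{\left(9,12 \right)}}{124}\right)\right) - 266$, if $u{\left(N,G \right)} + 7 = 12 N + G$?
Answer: $- \frac{297615}{868} \approx -342.87$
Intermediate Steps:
$u{\left(N,G \right)} = -7 + G + 12 N$ ($u{\left(N,G \right)} = -7 + \left(12 N + G\right) = -7 + \left(G + 12 N\right) = -7 + G + 12 N$)
$O{\left(M,h \right)} = - 3 M$
$\left(\left(\left(54 - 23\right) - 109\right) + \left(\frac{O{\left(-3,-3 \right)}}{42} + \frac{u{\left(9,12 \right)}}{124}\right)\right) - 266 = \left(\left(\left(54 - 23\right) - 109\right) + \left(\frac{\left(-3\right) \left(-3\right)}{42} + \frac{-7 + 12 + 12 \cdot 9}{124}\right)\right) - 266 = \left(\left(31 - 109\right) + \left(9 \cdot \frac{1}{42} + \left(-7 + 12 + 108\right) \frac{1}{124}\right)\right) - 266 = \left(-78 + \left(\frac{3}{14} + 113 \cdot \frac{1}{124}\right)\right) - 266 = \left(-78 + \left(\frac{3}{14} + \frac{113}{124}\right)\right) - 266 = \left(-78 + \frac{977}{868}\right) - 266 = - \frac{66727}{868} - 266 = - \frac{297615}{868}$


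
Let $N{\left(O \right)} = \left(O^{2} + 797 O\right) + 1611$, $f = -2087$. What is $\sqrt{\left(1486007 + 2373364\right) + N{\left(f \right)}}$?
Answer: $2 \sqrt{1638303} \approx 2559.9$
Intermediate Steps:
$N{\left(O \right)} = 1611 + O^{2} + 797 O$
$\sqrt{\left(1486007 + 2373364\right) + N{\left(f \right)}} = \sqrt{\left(1486007 + 2373364\right) + \left(1611 + \left(-2087\right)^{2} + 797 \left(-2087\right)\right)} = \sqrt{3859371 + \left(1611 + 4355569 - 1663339\right)} = \sqrt{3859371 + 2693841} = \sqrt{6553212} = 2 \sqrt{1638303}$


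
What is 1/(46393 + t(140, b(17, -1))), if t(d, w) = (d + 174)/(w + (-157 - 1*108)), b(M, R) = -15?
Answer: 140/6494863 ≈ 2.1555e-5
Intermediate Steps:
t(d, w) = (174 + d)/(-265 + w) (t(d, w) = (174 + d)/(w + (-157 - 108)) = (174 + d)/(w - 265) = (174 + d)/(-265 + w))
1/(46393 + t(140, b(17, -1))) = 1/(46393 + (174 + 140)/(-265 - 15)) = 1/(46393 + 314/(-280)) = 1/(46393 - 1/280*314) = 1/(46393 - 157/140) = 1/(6494863/140) = 140/6494863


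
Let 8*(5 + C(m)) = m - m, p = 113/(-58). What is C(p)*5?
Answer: -25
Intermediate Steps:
p = -113/58 (p = 113*(-1/58) = -113/58 ≈ -1.9483)
C(m) = -5 (C(m) = -5 + (m - m)/8 = -5 + (1/8)*0 = -5 + 0 = -5)
C(p)*5 = -5*5 = -25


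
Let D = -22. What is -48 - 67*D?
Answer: 1426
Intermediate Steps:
-48 - 67*D = -48 - 67*(-22) = -48 + 1474 = 1426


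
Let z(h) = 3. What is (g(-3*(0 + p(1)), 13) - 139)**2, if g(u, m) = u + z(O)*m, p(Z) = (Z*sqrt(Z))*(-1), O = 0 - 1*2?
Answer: 9409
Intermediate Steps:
O = -2 (O = 0 - 2 = -2)
p(Z) = -Z**(3/2) (p(Z) = Z**(3/2)*(-1) = -Z**(3/2))
g(u, m) = u + 3*m
(g(-3*(0 + p(1)), 13) - 139)**2 = ((-3*(0 - 1**(3/2)) + 3*13) - 139)**2 = ((-3*(0 - 1*1) + 39) - 139)**2 = ((-3*(0 - 1) + 39) - 139)**2 = ((-3*(-1) + 39) - 139)**2 = ((3 + 39) - 139)**2 = (42 - 139)**2 = (-97)**2 = 9409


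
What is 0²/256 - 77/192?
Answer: -77/192 ≈ -0.40104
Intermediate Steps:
0²/256 - 77/192 = 0*(1/256) - 77*1/192 = 0 - 77/192 = -77/192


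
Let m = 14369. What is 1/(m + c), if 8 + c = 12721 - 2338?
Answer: 1/24744 ≈ 4.0414e-5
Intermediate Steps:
c = 10375 (c = -8 + (12721 - 2338) = -8 + 10383 = 10375)
1/(m + c) = 1/(14369 + 10375) = 1/24744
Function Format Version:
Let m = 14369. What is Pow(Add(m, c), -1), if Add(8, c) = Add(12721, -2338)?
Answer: Rational(1, 24744) ≈ 4.0414e-5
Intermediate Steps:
c = 10375 (c = Add(-8, Add(12721, -2338)) = Add(-8, 10383) = 10375)
Pow(Add(m, c), -1) = Pow(Add(14369, 10375), -1) = Pow(24744, -1) = Rational(1, 24744)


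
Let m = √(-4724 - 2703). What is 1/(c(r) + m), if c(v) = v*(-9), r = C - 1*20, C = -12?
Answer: -I/(√7427 - 288*I) ≈ 0.0031869 - 0.00095362*I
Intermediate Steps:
m = I*√7427 (m = √(-7427) = I*√7427 ≈ 86.18*I)
r = -32 (r = -12 - 1*20 = -12 - 20 = -32)
c(v) = -9*v
1/(c(r) + m) = 1/(-9*(-32) + I*√7427) = 1/(288 + I*√7427)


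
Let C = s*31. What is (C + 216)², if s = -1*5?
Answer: 3721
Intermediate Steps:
s = -5
C = -155 (C = -5*31 = -155)
(C + 216)² = (-155 + 216)² = 61² = 3721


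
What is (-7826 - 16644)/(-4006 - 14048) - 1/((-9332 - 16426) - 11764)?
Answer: 459090697/338711094 ≈ 1.3554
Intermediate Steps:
(-7826 - 16644)/(-4006 - 14048) - 1/((-9332 - 16426) - 11764) = -24470/(-18054) - 1/(-25758 - 11764) = -24470*(-1/18054) - 1/(-37522) = 12235/9027 - 1*(-1/37522) = 12235/9027 + 1/37522 = 459090697/338711094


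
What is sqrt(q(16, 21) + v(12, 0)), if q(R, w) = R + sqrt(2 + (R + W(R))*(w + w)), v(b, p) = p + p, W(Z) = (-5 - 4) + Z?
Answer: sqrt(16 + 22*sqrt(2)) ≈ 6.8639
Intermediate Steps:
W(Z) = -9 + Z
v(b, p) = 2*p
q(R, w) = R + sqrt(2 + 2*w*(-9 + 2*R)) (q(R, w) = R + sqrt(2 + (R + (-9 + R))*(w + w)) = R + sqrt(2 + (-9 + 2*R)*(2*w)) = R + sqrt(2 + 2*w*(-9 + 2*R)))
sqrt(q(16, 21) + v(12, 0)) = sqrt((16 + sqrt(2)*sqrt(1 + 16*21 + 21*(-9 + 16))) + 2*0) = sqrt((16 + sqrt(2)*sqrt(1 + 336 + 21*7)) + 0) = sqrt((16 + sqrt(2)*sqrt(1 + 336 + 147)) + 0) = sqrt((16 + sqrt(2)*sqrt(484)) + 0) = sqrt((16 + sqrt(2)*22) + 0) = sqrt((16 + 22*sqrt(2)) + 0) = sqrt(16 + 22*sqrt(2))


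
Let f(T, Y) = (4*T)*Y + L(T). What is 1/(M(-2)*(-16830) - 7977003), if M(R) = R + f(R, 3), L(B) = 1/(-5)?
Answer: -1/7536057 ≈ -1.3270e-7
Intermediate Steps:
L(B) = -1/5
f(T, Y) = -1/5 + 4*T*Y (f(T, Y) = (4*T)*Y - 1/5 = 4*T*Y - 1/5 = -1/5 + 4*T*Y)
M(R) = -1/5 + 13*R (M(R) = R + (-1/5 + 4*R*3) = R + (-1/5 + 12*R) = -1/5 + 13*R)
1/(M(-2)*(-16830) - 7977003) = 1/((-1/5 + 13*(-2))*(-16830) - 7977003) = 1/((-1/5 - 26)*(-16830) - 7977003) = 1/(-131/5*(-16830) - 7977003) = 1/(440946 - 7977003) = 1/(-7536057) = -1/7536057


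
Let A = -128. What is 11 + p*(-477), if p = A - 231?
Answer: 171254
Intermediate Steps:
p = -359 (p = -128 - 231 = -359)
11 + p*(-477) = 11 - 359*(-477) = 11 + 171243 = 171254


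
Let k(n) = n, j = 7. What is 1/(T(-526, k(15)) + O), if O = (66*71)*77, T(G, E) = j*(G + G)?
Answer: 1/353458 ≈ 2.8292e-6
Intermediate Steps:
T(G, E) = 14*G (T(G, E) = 7*(G + G) = 7*(2*G) = 14*G)
O = 360822 (O = 4686*77 = 360822)
1/(T(-526, k(15)) + O) = 1/(14*(-526) + 360822) = 1/(-7364 + 360822) = 1/353458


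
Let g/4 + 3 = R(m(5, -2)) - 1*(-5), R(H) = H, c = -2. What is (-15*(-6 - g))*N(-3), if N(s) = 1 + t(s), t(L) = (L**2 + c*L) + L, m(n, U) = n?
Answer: 6630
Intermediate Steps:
g = 28 (g = -12 + 4*(5 - 1*(-5)) = -12 + 4*(5 + 5) = -12 + 4*10 = -12 + 40 = 28)
t(L) = L**2 - L (t(L) = (L**2 - 2*L) + L = L**2 - L)
N(s) = 1 + s*(-1 + s)
(-15*(-6 - g))*N(-3) = (-15*(-6 - 1*28))*(1 - 3*(-1 - 3)) = (-15*(-6 - 28))*(1 - 3*(-4)) = (-15*(-34))*(1 + 12) = 510*13 = 6630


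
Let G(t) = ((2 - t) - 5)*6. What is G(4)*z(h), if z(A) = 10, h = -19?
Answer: -420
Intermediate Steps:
G(t) = -18 - 6*t (G(t) = (-3 - t)*6 = -18 - 6*t)
G(4)*z(h) = (-18 - 6*4)*10 = (-18 - 24)*10 = -42*10 = -420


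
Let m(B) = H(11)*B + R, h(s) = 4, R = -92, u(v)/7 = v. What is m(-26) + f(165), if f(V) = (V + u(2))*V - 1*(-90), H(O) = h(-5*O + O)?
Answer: 29429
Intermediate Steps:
u(v) = 7*v
H(O) = 4
f(V) = 90 + V*(14 + V) (f(V) = (V + 7*2)*V - 1*(-90) = (V + 14)*V + 90 = (14 + V)*V + 90 = V*(14 + V) + 90 = 90 + V*(14 + V))
m(B) = -92 + 4*B (m(B) = 4*B - 92 = -92 + 4*B)
m(-26) + f(165) = (-92 + 4*(-26)) + (90 + 165² + 14*165) = (-92 - 104) + (90 + 27225 + 2310) = -196 + 29625 = 29429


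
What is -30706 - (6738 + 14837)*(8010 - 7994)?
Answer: -375906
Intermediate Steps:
-30706 - (6738 + 14837)*(8010 - 7994) = -30706 - 21575*16 = -30706 - 1*345200 = -30706 - 345200 = -375906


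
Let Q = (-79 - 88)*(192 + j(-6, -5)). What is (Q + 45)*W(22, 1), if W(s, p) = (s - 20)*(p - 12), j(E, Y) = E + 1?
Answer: 686048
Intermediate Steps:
j(E, Y) = 1 + E
W(s, p) = (-20 + s)*(-12 + p)
Q = -31229 (Q = (-79 - 88)*(192 + (1 - 6)) = -167*(192 - 5) = -167*187 = -31229)
(Q + 45)*W(22, 1) = (-31229 + 45)*(240 - 20*1 - 12*22 + 1*22) = -31184*(240 - 20 - 264 + 22) = -31184*(-22) = 686048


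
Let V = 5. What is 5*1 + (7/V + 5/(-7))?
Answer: 199/35 ≈ 5.6857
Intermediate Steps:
5*1 + (7/V + 5/(-7)) = 5*1 + (7/5 + 5/(-7)) = 5 + (7*(⅕) + 5*(-⅐)) = 5 + (7/5 - 5/7) = 5 + 24/35 = 199/35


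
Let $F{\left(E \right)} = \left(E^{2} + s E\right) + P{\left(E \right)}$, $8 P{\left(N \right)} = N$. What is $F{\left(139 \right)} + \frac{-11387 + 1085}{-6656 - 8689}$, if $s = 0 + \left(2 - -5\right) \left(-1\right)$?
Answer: $\frac{751538617}{40920} \approx 18366.0$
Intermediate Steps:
$P{\left(N \right)} = \frac{N}{8}$
$s = -7$ ($s = 0 + \left(2 + 5\right) \left(-1\right) = 0 + 7 \left(-1\right) = 0 - 7 = -7$)
$F{\left(E \right)} = E^{2} - \frac{55 E}{8}$ ($F{\left(E \right)} = \left(E^{2} - 7 E\right) + \frac{E}{8} = E^{2} - \frac{55 E}{8}$)
$F{\left(139 \right)} + \frac{-11387 + 1085}{-6656 - 8689} = \frac{1}{8} \cdot 139 \left(-55 + 8 \cdot 139\right) + \frac{-11387 + 1085}{-6656 - 8689} = \frac{1}{8} \cdot 139 \left(-55 + 1112\right) - \frac{10302}{-15345} = \frac{1}{8} \cdot 139 \cdot 1057 - - \frac{3434}{5115} = \frac{146923}{8} + \frac{3434}{5115} = \frac{751538617}{40920}$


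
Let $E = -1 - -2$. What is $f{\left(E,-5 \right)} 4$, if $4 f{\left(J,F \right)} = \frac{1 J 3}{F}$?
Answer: $- \frac{3}{5} \approx -0.6$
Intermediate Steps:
$E = 1$ ($E = -1 + 2 = 1$)
$f{\left(J,F \right)} = \frac{3 J}{4 F}$ ($f{\left(J,F \right)} = \frac{1 J 3 \frac{1}{F}}{4} = \frac{J 3 \frac{1}{F}}{4} = \frac{3 J \frac{1}{F}}{4} = \frac{3 J}{4 F}$)
$f{\left(E,-5 \right)} 4 = \frac{3}{4} \cdot 1 \frac{1}{-5} \cdot 4 = \frac{3}{4} \cdot 1 \left(- \frac{1}{5}\right) 4 = \left(- \frac{3}{20}\right) 4 = - \frac{3}{5}$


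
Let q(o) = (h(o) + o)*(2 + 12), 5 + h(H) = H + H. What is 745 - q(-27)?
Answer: 1949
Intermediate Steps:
h(H) = -5 + 2*H (h(H) = -5 + (H + H) = -5 + 2*H)
q(o) = -70 + 42*o (q(o) = ((-5 + 2*o) + o)*(2 + 12) = (-5 + 3*o)*14 = -70 + 42*o)
745 - q(-27) = 745 - (-70 + 42*(-27)) = 745 - (-70 - 1134) = 745 - 1*(-1204) = 745 + 1204 = 1949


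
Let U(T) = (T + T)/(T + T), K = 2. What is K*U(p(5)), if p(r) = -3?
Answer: 2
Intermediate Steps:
U(T) = 1 (U(T) = (2*T)/((2*T)) = (2*T)*(1/(2*T)) = 1)
K*U(p(5)) = 2*1 = 2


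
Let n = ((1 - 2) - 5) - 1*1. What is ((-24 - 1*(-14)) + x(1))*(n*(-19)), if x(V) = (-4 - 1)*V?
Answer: -1995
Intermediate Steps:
x(V) = -5*V
n = -7 (n = (-1 - 5) - 1 = -6 - 1 = -7)
((-24 - 1*(-14)) + x(1))*(n*(-19)) = ((-24 - 1*(-14)) - 5*1)*(-7*(-19)) = ((-24 + 14) - 5)*133 = (-10 - 5)*133 = -15*133 = -1995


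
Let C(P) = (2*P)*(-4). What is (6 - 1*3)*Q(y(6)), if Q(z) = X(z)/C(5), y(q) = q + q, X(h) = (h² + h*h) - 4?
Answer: -213/10 ≈ -21.300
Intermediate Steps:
X(h) = -4 + 2*h² (X(h) = (h² + h²) - 4 = 2*h² - 4 = -4 + 2*h²)
C(P) = -8*P
y(q) = 2*q
Q(z) = ⅒ - z²/20 (Q(z) = (-4 + 2*z²)/((-8*5)) = (-4 + 2*z²)/(-40) = (-4 + 2*z²)*(-1/40) = ⅒ - z²/20)
(6 - 1*3)*Q(y(6)) = (6 - 1*3)*(⅒ - (2*6)²/20) = (6 - 3)*(⅒ - 1/20*12²) = 3*(⅒ - 1/20*144) = 3*(⅒ - 36/5) = 3*(-71/10) = -213/10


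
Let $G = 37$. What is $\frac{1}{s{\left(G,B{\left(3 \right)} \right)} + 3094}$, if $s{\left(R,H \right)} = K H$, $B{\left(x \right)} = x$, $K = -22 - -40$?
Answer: $\frac{1}{3148} \approx 0.00031766$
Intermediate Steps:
$K = 18$ ($K = -22 + 40 = 18$)
$s{\left(R,H \right)} = 18 H$
$\frac{1}{s{\left(G,B{\left(3 \right)} \right)} + 3094} = \frac{1}{18 \cdot 3 + 3094} = \frac{1}{54 + 3094} = \frac{1}{3148}$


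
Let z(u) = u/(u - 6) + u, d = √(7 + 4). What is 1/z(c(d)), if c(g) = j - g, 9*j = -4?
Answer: 142407/1321250 - 160947*√11/1321250 ≈ -0.29623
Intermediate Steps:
j = -4/9 (j = (⅑)*(-4) = -4/9 ≈ -0.44444)
d = √11 ≈ 3.3166
c(g) = -4/9 - g
z(u) = u + u/(-6 + u) (z(u) = u/(-6 + u) + u = u + u/(-6 + u))
1/z(c(d)) = 1/((-4/9 - √11)*(-5 + (-4/9 - √11))/(-6 + (-4/9 - √11))) = 1/((-4/9 - √11)*(-49/9 - √11)/(-58/9 - √11)) = 1/((-49/9 - √11)*(-4/9 - √11)/(-58/9 - √11)) = (-58/9 - √11)/((-49/9 - √11)*(-4/9 - √11))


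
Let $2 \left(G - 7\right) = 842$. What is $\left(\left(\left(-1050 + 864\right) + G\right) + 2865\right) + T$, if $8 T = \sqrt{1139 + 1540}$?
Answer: $3107 + \frac{\sqrt{2679}}{8} \approx 3113.5$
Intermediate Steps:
$G = 428$ ($G = 7 + \frac{1}{2} \cdot 842 = 7 + 421 = 428$)
$T = \frac{\sqrt{2679}}{8}$ ($T = \frac{\sqrt{1139 + 1540}}{8} = \frac{\sqrt{2679}}{8} \approx 6.4699$)
$\left(\left(\left(-1050 + 864\right) + G\right) + 2865\right) + T = \left(\left(\left(-1050 + 864\right) + 428\right) + 2865\right) + \frac{\sqrt{2679}}{8} = \left(\left(-186 + 428\right) + 2865\right) + \frac{\sqrt{2679}}{8} = \left(242 + 2865\right) + \frac{\sqrt{2679}}{8} = 3107 + \frac{\sqrt{2679}}{8}$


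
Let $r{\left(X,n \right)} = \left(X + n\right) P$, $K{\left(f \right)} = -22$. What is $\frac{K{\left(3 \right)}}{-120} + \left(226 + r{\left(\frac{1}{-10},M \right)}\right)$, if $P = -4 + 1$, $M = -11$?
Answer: $\frac{15569}{60} \approx 259.48$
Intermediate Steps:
$P = -3$
$r{\left(X,n \right)} = - 3 X - 3 n$ ($r{\left(X,n \right)} = \left(X + n\right) \left(-3\right) = - 3 X - 3 n$)
$\frac{K{\left(3 \right)}}{-120} + \left(226 + r{\left(\frac{1}{-10},M \right)}\right) = - \frac{22}{-120} + \left(226 - \left(-33 + \frac{3}{-10}\right)\right) = \left(-22\right) \left(- \frac{1}{120}\right) + \left(226 + \left(\left(-3\right) \left(- \frac{1}{10}\right) + 33\right)\right) = \frac{11}{60} + \left(226 + \left(\frac{3}{10} + 33\right)\right) = \frac{11}{60} + \left(226 + \frac{333}{10}\right) = \frac{11}{60} + \frac{2593}{10} = \frac{15569}{60}$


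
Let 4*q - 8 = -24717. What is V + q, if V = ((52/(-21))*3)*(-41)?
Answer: -164435/28 ≈ -5872.7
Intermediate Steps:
q = -24709/4 (q = 2 + (1/4)*(-24717) = 2 - 24717/4 = -24709/4 ≈ -6177.3)
V = 2132/7 (V = ((52*(-1/21))*3)*(-41) = -52/21*3*(-41) = -52/7*(-41) = 2132/7 ≈ 304.57)
V + q = 2132/7 - 24709/4 = -164435/28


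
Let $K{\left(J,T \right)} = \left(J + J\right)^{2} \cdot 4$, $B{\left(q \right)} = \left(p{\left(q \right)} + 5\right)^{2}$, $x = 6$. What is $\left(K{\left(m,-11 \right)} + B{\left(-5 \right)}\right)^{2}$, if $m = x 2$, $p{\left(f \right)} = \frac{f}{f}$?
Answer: $5475600$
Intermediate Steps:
$p{\left(f \right)} = 1$
$B{\left(q \right)} = 36$ ($B{\left(q \right)} = \left(1 + 5\right)^{2} = 6^{2} = 36$)
$m = 12$ ($m = 6 \cdot 2 = 12$)
$K{\left(J,T \right)} = 16 J^{2}$ ($K{\left(J,T \right)} = \left(2 J\right)^{2} \cdot 4 = 4 J^{2} \cdot 4 = 16 J^{2}$)
$\left(K{\left(m,-11 \right)} + B{\left(-5 \right)}\right)^{2} = \left(16 \cdot 12^{2} + 36\right)^{2} = \left(16 \cdot 144 + 36\right)^{2} = \left(2304 + 36\right)^{2} = 2340^{2} = 5475600$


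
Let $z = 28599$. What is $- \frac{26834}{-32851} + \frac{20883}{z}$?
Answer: $\frac{484484333}{313168583} \approx 1.547$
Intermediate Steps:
$- \frac{26834}{-32851} + \frac{20883}{z} = - \frac{26834}{-32851} + \frac{20883}{28599} = \left(-26834\right) \left(- \frac{1}{32851}\right) + 20883 \cdot \frac{1}{28599} = \frac{26834}{32851} + \frac{6961}{9533} = \frac{484484333}{313168583}$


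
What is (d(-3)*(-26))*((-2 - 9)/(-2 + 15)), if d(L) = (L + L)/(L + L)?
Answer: 22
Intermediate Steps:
d(L) = 1 (d(L) = (2*L)/((2*L)) = (2*L)*(1/(2*L)) = 1)
(d(-3)*(-26))*((-2 - 9)/(-2 + 15)) = (1*(-26))*((-2 - 9)/(-2 + 15)) = -(-286)/13 = -26*(-11/13) = 22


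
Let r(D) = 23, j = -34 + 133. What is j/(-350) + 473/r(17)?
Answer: 163273/8050 ≈ 20.282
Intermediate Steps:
j = 99
j/(-350) + 473/r(17) = 99/(-350) + 473/23 = 99*(-1/350) + 473*(1/23) = -99/350 + 473/23 = 163273/8050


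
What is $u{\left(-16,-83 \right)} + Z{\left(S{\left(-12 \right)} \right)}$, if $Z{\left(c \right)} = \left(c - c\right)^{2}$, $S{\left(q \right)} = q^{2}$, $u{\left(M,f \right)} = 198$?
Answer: $198$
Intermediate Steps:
$Z{\left(c \right)} = 0$ ($Z{\left(c \right)} = 0^{2} = 0$)
$u{\left(-16,-83 \right)} + Z{\left(S{\left(-12 \right)} \right)} = 198 + 0 = 198$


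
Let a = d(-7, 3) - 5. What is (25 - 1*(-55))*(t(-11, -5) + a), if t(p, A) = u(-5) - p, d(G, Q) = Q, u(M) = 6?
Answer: 1200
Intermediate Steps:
t(p, A) = 6 - p
a = -2 (a = 3 - 5 = -2)
(25 - 1*(-55))*(t(-11, -5) + a) = (25 - 1*(-55))*((6 - 1*(-11)) - 2) = (25 + 55)*((6 + 11) - 2) = 80*(17 - 2) = 80*15 = 1200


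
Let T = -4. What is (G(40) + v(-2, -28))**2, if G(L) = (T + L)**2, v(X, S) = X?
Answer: 1674436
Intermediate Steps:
G(L) = (-4 + L)**2
(G(40) + v(-2, -28))**2 = ((-4 + 40)**2 - 2)**2 = (36**2 - 2)**2 = (1296 - 2)**2 = 1294**2 = 1674436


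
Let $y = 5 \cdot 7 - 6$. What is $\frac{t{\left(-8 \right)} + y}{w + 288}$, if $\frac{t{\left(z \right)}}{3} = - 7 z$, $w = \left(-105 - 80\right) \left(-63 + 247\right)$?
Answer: $- \frac{197}{33752} \approx -0.0058367$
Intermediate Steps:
$w = -34040$ ($w = \left(-185\right) 184 = -34040$)
$t{\left(z \right)} = - 21 z$ ($t{\left(z \right)} = 3 \left(- 7 z\right) = - 21 z$)
$y = 29$ ($y = 35 - 6 = 29$)
$\frac{t{\left(-8 \right)} + y}{w + 288} = \frac{\left(-21\right) \left(-8\right) + 29}{-34040 + 288} = \frac{168 + 29}{-33752} = 197 \left(- \frac{1}{33752}\right) = - \frac{197}{33752}$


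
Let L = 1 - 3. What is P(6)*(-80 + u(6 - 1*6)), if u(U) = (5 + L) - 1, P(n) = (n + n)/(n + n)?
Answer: -78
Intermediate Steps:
L = -2
P(n) = 1 (P(n) = (2*n)/((2*n)) = (2*n)*(1/(2*n)) = 1)
u(U) = 2 (u(U) = (5 - 2) - 1 = 3 - 1 = 2)
P(6)*(-80 + u(6 - 1*6)) = 1*(-80 + 2) = 1*(-78) = -78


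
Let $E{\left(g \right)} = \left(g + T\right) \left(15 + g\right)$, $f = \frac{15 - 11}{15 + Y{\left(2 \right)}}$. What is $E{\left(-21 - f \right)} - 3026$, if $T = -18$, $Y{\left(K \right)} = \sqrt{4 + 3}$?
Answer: $- \frac{33023674}{11881} - \frac{9930 \sqrt{7}}{11881} \approx -2781.7$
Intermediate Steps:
$Y{\left(K \right)} = \sqrt{7}$
$f = \frac{4}{15 + \sqrt{7}}$ ($f = \frac{15 - 11}{15 + \sqrt{7}} = \frac{4}{15 + \sqrt{7}} \approx 0.22668$)
$E{\left(g \right)} = \left(-18 + g\right) \left(15 + g\right)$ ($E{\left(g \right)} = \left(g - 18\right) \left(15 + g\right) = \left(-18 + g\right) \left(15 + g\right)$)
$E{\left(-21 - f \right)} - 3026 = \left(-270 + \left(-21 - \left(\frac{30}{109} - \frac{2 \sqrt{7}}{109}\right)\right)^{2} - 3 \left(-21 - \left(\frac{30}{109} - \frac{2 \sqrt{7}}{109}\right)\right)\right) - 3026 = \left(-270 + \left(- \frac{2319}{109} + \frac{2 \sqrt{7}}{109}\right)^{2} - 3 \left(- \frac{2319}{109} + \frac{2 \sqrt{7}}{109}\right)\right) - 3026 = \left(-270 + \left(- \frac{2319}{109} + \frac{2 \sqrt{7}}{109}\right)^{2} + \left(\frac{6957}{109} - \frac{6 \sqrt{7}}{109}\right)\right) - 3026 = \left(- \frac{22473}{109} + \left(- \frac{2319}{109} + \frac{2 \sqrt{7}}{109}\right)^{2} - \frac{6 \sqrt{7}}{109}\right) - 3026 = - \frac{352307}{109} + \left(- \frac{2319}{109} + \frac{2 \sqrt{7}}{109}\right)^{2} - \frac{6 \sqrt{7}}{109}$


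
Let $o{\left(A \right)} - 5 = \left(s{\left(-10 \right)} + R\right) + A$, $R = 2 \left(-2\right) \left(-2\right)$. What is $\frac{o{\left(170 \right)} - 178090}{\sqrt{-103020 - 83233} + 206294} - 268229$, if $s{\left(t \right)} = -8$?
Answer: $\frac{- 268229 \sqrt{186253} + 55334211241 i}{\sqrt{186253} - 206294 i} \approx -2.6823 \cdot 10^{5} + 0.0018044 i$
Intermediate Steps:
$R = 8$ ($R = \left(-4\right) \left(-2\right) = 8$)
$o{\left(A \right)} = 5 + A$ ($o{\left(A \right)} = 5 + \left(\left(-8 + 8\right) + A\right) = 5 + \left(0 + A\right) = 5 + A$)
$\frac{o{\left(170 \right)} - 178090}{\sqrt{-103020 - 83233} + 206294} - 268229 = \frac{\left(5 + 170\right) - 178090}{\sqrt{-103020 - 83233} + 206294} - 268229 = \frac{175 - 178090}{\sqrt{-186253} + 206294} - 268229 = - \frac{177915}{i \sqrt{186253} + 206294} - 268229 = - \frac{177915}{206294 + i \sqrt{186253}} - 268229 = -268229 - \frac{177915}{206294 + i \sqrt{186253}}$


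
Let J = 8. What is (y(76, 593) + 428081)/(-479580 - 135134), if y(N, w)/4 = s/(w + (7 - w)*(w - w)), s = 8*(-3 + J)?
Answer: -253852193/364525402 ≈ -0.69639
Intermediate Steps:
s = 40 (s = 8*(-3 + 8) = 8*5 = 40)
y(N, w) = 160/w (y(N, w) = 4*(40/(w + (7 - w)*(w - w))) = 4*(40/(w + (7 - w)*0)) = 4*(40/(w + 0)) = 4*(40/w) = 160/w)
(y(76, 593) + 428081)/(-479580 - 135134) = (160/593 + 428081)/(-479580 - 135134) = (160*(1/593) + 428081)/(-614714) = (160/593 + 428081)*(-1/614714) = (253852193/593)*(-1/614714) = -253852193/364525402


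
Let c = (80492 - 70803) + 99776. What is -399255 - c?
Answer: -508720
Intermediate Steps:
c = 109465 (c = 9689 + 99776 = 109465)
-399255 - c = -399255 - 1*109465 = -399255 - 109465 = -508720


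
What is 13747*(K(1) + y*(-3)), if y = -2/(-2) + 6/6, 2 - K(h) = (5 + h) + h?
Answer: -151217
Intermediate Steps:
K(h) = -3 - 2*h (K(h) = 2 - ((5 + h) + h) = 2 - (5 + 2*h) = 2 + (-5 - 2*h) = -3 - 2*h)
y = 2 (y = -2*(-½) + 6*(⅙) = 1 + 1 = 2)
13747*(K(1) + y*(-3)) = 13747*((-3 - 2*1) + 2*(-3)) = 13747*((-3 - 2) - 6) = 13747*(-5 - 6) = 13747*(-11) = -151217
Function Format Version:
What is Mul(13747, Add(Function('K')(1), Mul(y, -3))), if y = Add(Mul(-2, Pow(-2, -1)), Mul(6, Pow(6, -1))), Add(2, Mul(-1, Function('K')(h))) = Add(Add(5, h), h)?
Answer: -151217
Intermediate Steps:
Function('K')(h) = Add(-3, Mul(-2, h)) (Function('K')(h) = Add(2, Mul(-1, Add(Add(5, h), h))) = Add(2, Mul(-1, Add(5, Mul(2, h)))) = Add(2, Add(-5, Mul(-2, h))) = Add(-3, Mul(-2, h)))
y = 2 (y = Add(Mul(-2, Rational(-1, 2)), Mul(6, Rational(1, 6))) = Add(1, 1) = 2)
Mul(13747, Add(Function('K')(1), Mul(y, -3))) = Mul(13747, Add(Add(-3, Mul(-2, 1)), Mul(2, -3))) = Mul(13747, Add(Add(-3, -2), -6)) = Mul(13747, Add(-5, -6)) = Mul(13747, -11) = -151217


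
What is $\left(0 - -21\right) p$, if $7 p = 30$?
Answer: $90$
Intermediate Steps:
$p = \frac{30}{7}$ ($p = \frac{1}{7} \cdot 30 = \frac{30}{7} \approx 4.2857$)
$\left(0 - -21\right) p = \left(0 - -21\right) \frac{30}{7} = \left(0 + 21\right) \frac{30}{7} = 21 \cdot \frac{30}{7} = 90$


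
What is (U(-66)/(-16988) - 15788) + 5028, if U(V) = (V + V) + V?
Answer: -91395341/8494 ≈ -10760.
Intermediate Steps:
U(V) = 3*V (U(V) = 2*V + V = 3*V)
(U(-66)/(-16988) - 15788) + 5028 = ((3*(-66))/(-16988) - 15788) + 5028 = (-198*(-1/16988) - 15788) + 5028 = (99/8494 - 15788) + 5028 = -134103173/8494 + 5028 = -91395341/8494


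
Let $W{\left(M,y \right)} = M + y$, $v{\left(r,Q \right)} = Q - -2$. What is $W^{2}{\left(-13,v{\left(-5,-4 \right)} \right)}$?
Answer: $225$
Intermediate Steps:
$v{\left(r,Q \right)} = 2 + Q$ ($v{\left(r,Q \right)} = Q + 2 = 2 + Q$)
$W^{2}{\left(-13,v{\left(-5,-4 \right)} \right)} = \left(-13 + \left(2 - 4\right)\right)^{2} = \left(-13 - 2\right)^{2} = \left(-15\right)^{2} = 225$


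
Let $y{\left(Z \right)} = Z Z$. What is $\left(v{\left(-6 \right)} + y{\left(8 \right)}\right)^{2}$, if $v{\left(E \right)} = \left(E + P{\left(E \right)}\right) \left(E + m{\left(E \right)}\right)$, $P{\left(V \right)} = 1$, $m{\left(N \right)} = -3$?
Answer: $11881$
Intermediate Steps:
$y{\left(Z \right)} = Z^{2}$
$v{\left(E \right)} = \left(1 + E\right) \left(-3 + E\right)$ ($v{\left(E \right)} = \left(E + 1\right) \left(E - 3\right) = \left(1 + E\right) \left(-3 + E\right)$)
$\left(v{\left(-6 \right)} + y{\left(8 \right)}\right)^{2} = \left(\left(-3 + \left(-6\right)^{2} - -12\right) + 8^{2}\right)^{2} = \left(\left(-3 + 36 + 12\right) + 64\right)^{2} = \left(45 + 64\right)^{2} = 109^{2} = 11881$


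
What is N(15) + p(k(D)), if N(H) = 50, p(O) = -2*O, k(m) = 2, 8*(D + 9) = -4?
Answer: 46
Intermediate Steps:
D = -19/2 (D = -9 + (1/8)*(-4) = -9 - 1/2 = -19/2 ≈ -9.5000)
N(15) + p(k(D)) = 50 - 2*2 = 50 - 4 = 46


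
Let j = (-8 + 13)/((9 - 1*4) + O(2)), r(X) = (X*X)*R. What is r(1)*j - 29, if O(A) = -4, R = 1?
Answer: -24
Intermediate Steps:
r(X) = X² (r(X) = (X*X)*1 = X²*1 = X²)
j = 5 (j = (-8 + 13)/((9 - 1*4) - 4) = 5/((9 - 4) - 4) = 5/(5 - 4) = 5/1 = 5*1 = 5)
r(1)*j - 29 = 1²*5 - 29 = 1*5 - 29 = 5 - 29 = -24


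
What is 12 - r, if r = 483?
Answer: -471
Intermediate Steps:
12 - r = 12 - 1*483 = 12 - 483 = -471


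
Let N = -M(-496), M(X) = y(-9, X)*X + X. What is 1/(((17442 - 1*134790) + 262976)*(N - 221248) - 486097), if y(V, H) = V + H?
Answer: -1/68625059793 ≈ -1.4572e-11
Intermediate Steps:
y(V, H) = H + V
M(X) = X + X*(-9 + X) (M(X) = (X - 9)*X + X = (-9 + X)*X + X = X*(-9 + X) + X = X + X*(-9 + X))
N = -249984 (N = -(-496)*(-8 - 496) = -(-496)*(-504) = -1*249984 = -249984)
1/(((17442 - 1*134790) + 262976)*(N - 221248) - 486097) = 1/(((17442 - 1*134790) + 262976)*(-249984 - 221248) - 486097) = 1/(((17442 - 134790) + 262976)*(-471232) - 486097) = 1/((-117348 + 262976)*(-471232) - 486097) = 1/(145628*(-471232) - 486097) = 1/(-68624573696 - 486097) = 1/(-68625059793) = -1/68625059793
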